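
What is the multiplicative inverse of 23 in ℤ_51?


Use the extended Euclidean algorithm to write 1 = 23·s + 51·t; then s mod 51 is the inverse.
Euclidean algorithm:
  23 = 0·51 + 23
  51 = 2·23 + 5
  23 = 4·5 + 3
  5 = 1·3 + 2
  3 = 1·2 + 1
  2 = 2·1 + 0
gcd(23,51) = 1
Back-substitution gives: 23·(20) + 51·(-9) = 1
So 23⁻¹ ≡ 20 ≡ 20 (mod 51)
Check: 23 × 20 = 460 ≡ 1 (mod 51) ✓

23⁻¹ ≡ 20 (mod 51)


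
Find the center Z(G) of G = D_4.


Z(G) = {g ∈ G | gx = xg for all x ∈ G}
For even n, Z(D_n) = {e, r^(n/2)}: the 180° rotation r^2 commutes with every reflection and rotation

Z(D_4) = {e, r^2}


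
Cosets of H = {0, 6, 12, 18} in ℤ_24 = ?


H = {0, 6, 12, 18}, |H| = 4
Number of cosets = |G|/|H| = 24/4 = 6
0 + H = {0, 6, 12, 18}
1 + H = {1, 7, 13, 19}
2 + H = {2, 8, 14, 20}
3 + H = {3, 9, 15, 21}
4 + H = {4, 10, 16, 22}
5 + H = {5, 11, 17, 23}

Cosets: 0+H={0,6,12,18}; 1+H={1,7,13,19}; 2+H={2,8,14,20}; 3+H={3,9,15,21}; 4+H={4,10,16,22}; 5+H={5,11,17,23}


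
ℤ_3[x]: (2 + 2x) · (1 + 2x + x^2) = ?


Expand and collect like terms; reduce coefficients mod 3:
x^0: 2·1 = 2 ≡ 2 (mod 3)
x^1: 2·2 + 2·1 = 6 ≡ 0 (mod 3)
x^2: 2·1 + 2·2 = 6 ≡ 0 (mod 3)
x^3: 2·1 = 2 ≡ 2 (mod 3)
Result: 2 + 2x^3

f · g = 2 + 2x^3


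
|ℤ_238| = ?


ℤ_n has n elements.

|ℤ_238| = 238


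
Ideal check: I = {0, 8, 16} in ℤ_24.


Check ideal conditions for I = {0, 8, 16} in ℤ_24:
(1) I is an additive subgroup? Yes
(2) For r ∈ ℤ_24 and a ∈ I: r·a ∈ I? Yes

Yes, I is an ideal of ℤ_24


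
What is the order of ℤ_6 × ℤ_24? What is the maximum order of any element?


|ℤ_6 × ℤ_24| = 6 × 24 = 144
Max element order = lcm(6,24) = 24
Cyclic? No (gcd=6)

|ℤ_6×ℤ_24| = 144, max element order = 24


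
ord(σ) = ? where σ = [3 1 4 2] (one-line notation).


Cycle decomposition: (1 3 4 2)
Cycle lengths: 4
Order = lcm(4) = 4

ord(σ) = 4


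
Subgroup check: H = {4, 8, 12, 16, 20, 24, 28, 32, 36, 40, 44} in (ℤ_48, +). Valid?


Subgroup test for H = {4, 8, 12, 16, 20, 24, 28, 32, 36, 40, 44} in (ℤ_48, +):
(1) 0 ∈ H? No
(2) Closure: for all a,b ∈ H, (a+b) mod 48 ∈ H? No  [counterexample: 4 + 44 = 0 ∉ H]
(3) Inverses: for all a ∈ H, -a mod 48 ∈ H? Yes

No, H is not a subgroup of ℤ_48


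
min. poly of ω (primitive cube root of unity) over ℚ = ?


ω satisfies x² + x + 1 = 0 (the cyclotomic polynomial Φ₃)

Minimal polynomial: x² + x + 1


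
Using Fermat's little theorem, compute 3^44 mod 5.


Fermat's little theorem: if p is prime and gcd(a,p)=1, then a^(p-1) ≡ 1 (mod p)
p = 5 is prime, gcd(3,5) = 1
Reduce exponent: 44 mod 4 = 0
So 3^44 ≡ 3^0 (mod 5)
3^0 = 1

3^44 ≡ 1 (mod 5)


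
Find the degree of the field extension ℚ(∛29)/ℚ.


∛29 has minimal polynomial x³ - 29 (irreducible over ℚ since 29 is not a perfect cube)

[ℚ(∛29)/ℚ] = 3


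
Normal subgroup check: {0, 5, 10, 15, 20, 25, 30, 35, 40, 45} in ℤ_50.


H = {0, 5, 10, 15, 20, 25, 30, 35, 40, 45} in ℤ_50
ℤ_50 is abelian; every subgroup of an abelian group is normal

Yes, normal subgroup


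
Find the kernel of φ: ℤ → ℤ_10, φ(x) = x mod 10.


Kernel = preimage of identity
ker(φ) = {x ∈ ℤ : x ≡ 0 (mod 10)} = 10ℤ = {0, ±10, ±20, ...}

ker(φ) = 10ℤ


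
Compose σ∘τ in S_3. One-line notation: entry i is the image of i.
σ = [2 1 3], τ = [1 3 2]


σ∘τ: apply τ first, then σ
1 →τ 1 →σ 2
2 →τ 3 →σ 3
3 →τ 2 →σ 1

σ∘τ = [2 3 1]


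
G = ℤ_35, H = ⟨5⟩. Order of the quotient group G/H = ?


|⟨5⟩| = n / gcd(5, 35) = 35 / 5 = 7
H is normal (ℤ_35 is abelian).
|G/H| = |G| / |H| = 35 / 7 = 5

|G/H| = 5


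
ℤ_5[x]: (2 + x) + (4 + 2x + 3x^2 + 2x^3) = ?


Add coefficients mod 5:
x^0: 2 + 4 = 1 (mod 5)
x^1: 1 + 2 = 3 (mod 5)
x^2: 0 + 3 = 3 (mod 5)
x^3: 0 + 2 = 2 (mod 5)
Result: 1 + 3x + 3x^2 + 2x^3

f + g = 1 + 3x + 3x^2 + 2x^3


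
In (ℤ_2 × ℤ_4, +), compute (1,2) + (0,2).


Operation: componentwise addition mod (2, 4)
(1,2) + (0,2) = ((a₁+b₁) mod 2, (a₂+b₂) mod 4) with a = (1,2), b = (0,2)

(1,2) + (0,2) = (1,0)


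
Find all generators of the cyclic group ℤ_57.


g generates ℤ_n iff gcd(g,n) = 1
Prime factors of 57: 3, 19
Generators are g ∈ {1,...,56} not divisible by any of these primes.
Generators: {1, 2, 4, 5, 7, 8, 10, 11, 13, 14, 16, 17, 20, 22, 23, 25, 26, 28, 29, 31, 32, 34, 35, 37, 40, 41, 43, 44, 46, 47, 49, 50, 52, 53, 55, 56}
Number of generators = φ(57) = 36

Generators of ℤ_57 = {1, 2, 4, 5, 7, 8, 10, 11, 13, 14, 16, 17, 20, 22, 23, 25, 26, 28, 29, 31, 32, 34, 35, 37, 40, 41, 43, 44, 46, 47, 49, 50, 52, 53, 55, 56}


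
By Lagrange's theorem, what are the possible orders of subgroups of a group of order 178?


Lagrange's theorem: |H| divides |G|
|G| = 178
Divisors of 178: 1, 2, 89, 178

Possible subgroup orders: {1, 2, 89, 178}


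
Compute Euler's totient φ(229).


Factor n: 229 = 229
φ(n) = n · ∏(1 - 1/p) over distinct primes p | n
φ(229) = 229 · (1 - 1/229) = 228

φ(229) = 228


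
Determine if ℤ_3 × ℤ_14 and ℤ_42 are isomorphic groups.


Comparing ℤ_3 × ℤ_14 and ℤ_42:
gcd(3,14) = 1, so ℤ_3 × ℤ_14 ≅ ℤ_42 (CRT)

Yes, ℤ_3 × ℤ_14 ≅ ℤ_42


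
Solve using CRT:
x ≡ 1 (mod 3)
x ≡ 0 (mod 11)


m₁ = 3, m₂ = 11, gcd = 1, so CRT applies. M = m₁·m₂ = 33
Let M₁ = M/m₁ = 11, M₂ = M/m₂ = 3
Find y₁ ≡ M₁⁻¹ (mod m₁): 11⁻¹ ≡ 2 (mod 3)
Find y₂ ≡ M₂⁻¹ (mod m₂): 3⁻¹ ≡ 4 (mod 11)
x = a₁·M₁·y₁ + a₂·M₂·y₂ = 1·11·2 + 0·3·4 = 22
Reduce mod 33: x ≡ 22
Check: 22 mod 3 = 1 ✓, 22 mod 11 = 0 ✓

x ≡ 22 (mod 33)


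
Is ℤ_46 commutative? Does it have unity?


ℤ_46 is a commutative ring with unity 1; 46 = 2×23 is composite, so 2·23 ≡ 0 gives zero divisors (not an integral domain)
Commutative: Yes
Integral domain: No
Has unity: Yes

ℤ_46: Commutative=Yes, Unity=Yes


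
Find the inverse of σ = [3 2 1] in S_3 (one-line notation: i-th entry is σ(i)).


To find σ⁻¹, swap domain and range:
σ(1) = 3 → σ⁻¹(3) = 1
σ(2) = 2 → σ⁻¹(2) = 2
σ(3) = 1 → σ⁻¹(1) = 3

σ⁻¹ = [3 2 1]


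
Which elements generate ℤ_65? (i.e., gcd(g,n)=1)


g generates ℤ_n iff gcd(g,n) = 1
Prime factors of 65: 5, 13
Generators are g ∈ {1,...,64} not divisible by any of these primes.
Generators: {1, 2, 3, 4, 6, 7, 8, 9, 11, 12, 14, 16, 17, 18, 19, 21, 22, 23, 24, 27, 28, 29, 31, 32, 33, 34, 36, 37, 38, 41, 42, 43, 44, 46, 47, 48, 49, 51, 53, 54, 56, 57, 58, 59, 61, 62, 63, 64}
Number of generators = φ(65) = 48

Generators of ℤ_65 = {1, 2, 3, 4, 6, 7, 8, 9, 11, 12, 14, 16, 17, 18, 19, 21, 22, 23, 24, 27, 28, 29, 31, 32, 33, 34, 36, 37, 38, 41, 42, 43, 44, 46, 47, 48, 49, 51, 53, 54, 56, 57, 58, 59, 61, 62, 63, 64}


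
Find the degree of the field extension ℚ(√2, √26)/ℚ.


[ℚ(√2,√26):ℚ] = [ℚ(√2,√26):ℚ(√2)]·[ℚ(√2):ℚ] = 2·2 = 4

[ℚ(√2, √26)/ℚ] = 4


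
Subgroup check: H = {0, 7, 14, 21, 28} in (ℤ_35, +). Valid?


Subgroup test for H = {0, 7, 14, 21, 28} in (ℤ_35, +):
(1) 0 ∈ H? Yes
(2) Closure: for all a,b ∈ H, (a+b) mod 35 ∈ H? Yes
(3) Inverses: for all a ∈ H, -a mod 35 ∈ H? Yes

Yes, H is a subgroup of ℤ_35


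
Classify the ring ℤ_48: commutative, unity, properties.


ℤ_48 is a commutative ring with unity 1; 48 = 2×24 is composite, so 2·24 ≡ 0 gives zero divisors (not an integral domain)
Commutative: Yes
Integral domain: No
Has unity: Yes

ℤ_48: Commutative=Yes, Unity=Yes


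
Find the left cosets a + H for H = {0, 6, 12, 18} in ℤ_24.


H = {0, 6, 12, 18}, |H| = 4
Number of cosets = |G|/|H| = 24/4 = 6
0 + H = {0, 6, 12, 18}
1 + H = {1, 7, 13, 19}
2 + H = {2, 8, 14, 20}
3 + H = {3, 9, 15, 21}
4 + H = {4, 10, 16, 22}
5 + H = {5, 11, 17, 23}

Cosets: 0+H={0,6,12,18}; 1+H={1,7,13,19}; 2+H={2,8,14,20}; 3+H={3,9,15,21}; 4+H={4,10,16,22}; 5+H={5,11,17,23}


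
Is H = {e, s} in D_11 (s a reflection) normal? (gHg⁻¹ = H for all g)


H = {e, s} in D_11 (s a reflection)
r·s·r⁻¹ = sr⁻² ≠ s for n ≥ 3, so {e, s} is not closed under conjugation

No, not a normal subgroup


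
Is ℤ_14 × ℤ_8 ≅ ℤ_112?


Comparing ℤ_14 × ℤ_8 and ℤ_112:
gcd(14,8) = 2 ≠ 1. Max element order in ℤ_14×ℤ_8 is lcm(14,8) = 56 < 112, so it has no element of order 112

No, ℤ_14 × ℤ_8 ≇ ℤ_112


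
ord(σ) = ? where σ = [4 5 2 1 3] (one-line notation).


Cycle decomposition: (1 4) (2 5 3)
Cycle lengths: 2, 3
Order = lcm(2, 3) = 6

ord(σ) = 6


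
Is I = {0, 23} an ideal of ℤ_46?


Check ideal conditions for I = {0, 23} in ℤ_46:
(1) I is an additive subgroup? Yes
(2) For r ∈ ℤ_46 and a ∈ I: r·a ∈ I? Yes

Yes, I is an ideal of ℤ_46


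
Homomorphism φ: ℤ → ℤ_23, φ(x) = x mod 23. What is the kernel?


Kernel = preimage of identity
ker(φ) = {x ∈ ℤ : x ≡ 0 (mod 23)} = 23ℤ = {0, ±23, ±46, ...}

ker(φ) = 23ℤ


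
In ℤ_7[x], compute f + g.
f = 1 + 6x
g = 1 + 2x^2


Add coefficients mod 7:
x^0: 1 + 1 = 2 (mod 7)
x^1: 6 + 0 = 6 (mod 7)
x^2: 0 + 2 = 2 (mod 7)
Result: 2 + 6x + 2x^2

f + g = 2 + 6x + 2x^2


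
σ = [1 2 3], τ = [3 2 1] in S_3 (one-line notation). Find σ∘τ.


σ∘τ: apply τ first, then σ
1 →τ 3 →σ 3
2 →τ 2 →σ 2
3 →τ 1 →σ 1

σ∘τ = [3 2 1]


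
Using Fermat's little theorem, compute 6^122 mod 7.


Fermat's little theorem: if p is prime and gcd(a,p)=1, then a^(p-1) ≡ 1 (mod p)
p = 7 is prime, gcd(6,7) = 1
Reduce exponent: 122 mod 6 = 2
So 6^122 ≡ 6^2 (mod 7)
6^2 mod 7 = 1

6^122 ≡ 1 (mod 7)


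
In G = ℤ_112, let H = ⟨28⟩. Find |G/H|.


|⟨28⟩| = n / gcd(28, 112) = 112 / 28 = 4
H is normal (ℤ_112 is abelian).
|G/H| = |G| / |H| = 112 / 4 = 28

|G/H| = 28


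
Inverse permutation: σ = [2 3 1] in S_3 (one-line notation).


To find σ⁻¹, swap domain and range:
σ(1) = 2 → σ⁻¹(2) = 1
σ(2) = 3 → σ⁻¹(3) = 2
σ(3) = 1 → σ⁻¹(1) = 3

σ⁻¹ = [3 1 2]


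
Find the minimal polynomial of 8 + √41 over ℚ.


Let α = 8 + √41. Then α - 8 = √41, so (α - 8)² = 41, giving α² - 16α + 23 = 0. Degree 2 and α ∉ ℚ, so this is the minimal polynomial.

Minimal polynomial: x² - 16x + 23


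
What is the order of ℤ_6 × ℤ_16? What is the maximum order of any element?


|ℤ_6 × ℤ_16| = 6 × 16 = 96
Max element order = lcm(6,16) = 48
Cyclic? No (gcd=2)

|ℤ_6×ℤ_16| = 96, max element order = 48


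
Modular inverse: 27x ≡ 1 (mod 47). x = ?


Use the extended Euclidean algorithm to write 1 = 27·s + 47·t; then s mod 47 is the inverse.
Euclidean algorithm:
  27 = 0·47 + 27
  47 = 1·27 + 20
  27 = 1·20 + 7
  20 = 2·7 + 6
  7 = 1·6 + 1
  6 = 6·1 + 0
gcd(27,47) = 1
Back-substitution gives: 27·(7) + 47·(-4) = 1
So 27⁻¹ ≡ 7 ≡ 7 (mod 47)
Check: 27 × 7 = 189 ≡ 1 (mod 47) ✓

27⁻¹ ≡ 7 (mod 47)


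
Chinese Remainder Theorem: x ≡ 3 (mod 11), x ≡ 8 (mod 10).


m₁ = 11, m₂ = 10, gcd = 1, so CRT applies. M = m₁·m₂ = 110
Let M₁ = M/m₁ = 10, M₂ = M/m₂ = 11
Find y₁ ≡ M₁⁻¹ (mod m₁): 10⁻¹ ≡ 10 (mod 11)
Find y₂ ≡ M₂⁻¹ (mod m₂): 11⁻¹ ≡ 1 (mod 10)
x = a₁·M₁·y₁ + a₂·M₂·y₂ = 3·10·10 + 8·11·1 = 388
Reduce mod 110: x ≡ 58
Check: 58 mod 11 = 3 ✓, 58 mod 10 = 8 ✓

x ≡ 58 (mod 110)


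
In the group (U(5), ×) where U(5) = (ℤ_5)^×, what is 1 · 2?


Operation: multiplication mod 5
1 · 2 = (a × b) mod 5 with a = 1, b = 2

1 · 2 = 2


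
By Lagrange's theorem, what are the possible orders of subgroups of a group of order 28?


Lagrange's theorem: |H| divides |G|
|G| = 28
Divisors of 28: 1, 2, 4, 7, 14, 28

Possible subgroup orders: {1, 2, 4, 7, 14, 28}


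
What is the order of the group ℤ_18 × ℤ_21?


|A × B| = |A| · |B|
|ℤ_18 × ℤ_21| = 18 × 21 = 378

|ℤ_18 × ℤ_21| = 378


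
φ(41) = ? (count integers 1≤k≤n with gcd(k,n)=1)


Factor n: 41 = 41
φ(n) = n · ∏(1 - 1/p) over distinct primes p | n
φ(41) = 41 · (1 - 1/41) = 40

φ(41) = 40


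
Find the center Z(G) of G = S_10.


Z(G) = {g ∈ G | gx = xg for all x ∈ G}
S_n is non-abelian for n ≥ 3; Z(S_10) is trivial

Z(S_10) = {e}


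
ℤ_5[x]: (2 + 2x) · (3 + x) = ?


Expand and collect like terms; reduce coefficients mod 5:
x^0: 2·3 = 6 ≡ 1 (mod 5)
x^1: 2·1 + 2·3 = 8 ≡ 3 (mod 5)
x^2: 2·1 = 2 ≡ 2 (mod 5)
Result: 1 + 3x + 2x^2

f · g = 1 + 3x + 2x^2


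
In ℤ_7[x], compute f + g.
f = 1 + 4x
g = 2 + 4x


Add coefficients mod 7:
x^0: 1 + 2 = 3 (mod 7)
x^1: 4 + 4 = 1 (mod 7)
Result: 3 + x

f + g = 3 + x


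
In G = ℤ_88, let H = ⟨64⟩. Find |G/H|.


|⟨64⟩| = n / gcd(64, 88) = 88 / 8 = 11
H is normal (ℤ_88 is abelian).
|G/H| = |G| / |H| = 88 / 11 = 8

|G/H| = 8


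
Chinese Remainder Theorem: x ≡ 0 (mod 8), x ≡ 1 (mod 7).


m₁ = 8, m₂ = 7, gcd = 1, so CRT applies. M = m₁·m₂ = 56
Let M₁ = M/m₁ = 7, M₂ = M/m₂ = 8
Find y₁ ≡ M₁⁻¹ (mod m₁): 7⁻¹ ≡ 7 (mod 8)
Find y₂ ≡ M₂⁻¹ (mod m₂): 8⁻¹ ≡ 1 (mod 7)
x = a₁·M₁·y₁ + a₂·M₂·y₂ = 0·7·7 + 1·8·1 = 8
Reduce mod 56: x ≡ 8
Check: 8 mod 8 = 0 ✓, 8 mod 7 = 1 ✓

x ≡ 8 (mod 56)


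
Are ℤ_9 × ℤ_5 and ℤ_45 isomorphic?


Comparing ℤ_9 × ℤ_5 and ℤ_45:
gcd(9,5) = 1, so ℤ_9 × ℤ_5 ≅ ℤ_45 (CRT)

Yes, ℤ_9 × ℤ_5 ≅ ℤ_45


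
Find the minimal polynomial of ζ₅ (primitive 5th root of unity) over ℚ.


ζ₅ is a root of Φ₅(x) = x⁴ + x³ + x² + x + 1, irreducible over ℚ

Minimal polynomial: x⁴ + x³ + x² + x + 1


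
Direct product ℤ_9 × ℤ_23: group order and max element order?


|ℤ_9 × ℤ_23| = 9 × 23 = 207
Max element order = lcm(9,23) = 207
Cyclic? Yes (gcd=1)

|ℤ_9×ℤ_23| = 207, max element order = 207


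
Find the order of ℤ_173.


ℤ_n has n elements.

|ℤ_173| = 173


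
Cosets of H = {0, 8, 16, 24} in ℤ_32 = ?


H = {0, 8, 16, 24}, |H| = 4
Number of cosets = |G|/|H| = 32/4 = 8
0 + H = {0, 8, 16, 24}
1 + H = {1, 9, 17, 25}
2 + H = {2, 10, 18, 26}
3 + H = {3, 11, 19, 27}
4 + H = {4, 12, 20, 28}
5 + H = {5, 13, 21, 29}
6 + H = {6, 14, 22, 30}
7 + H = {7, 15, 23, 31}

Cosets: 0+H={0,8,16,24}; 1+H={1,9,17,25}; 2+H={2,10,18,26}; 3+H={3,11,19,27}; 4+H={4,12,20,28}; 5+H={5,13,21,29}; 6+H={6,14,22,30}; 7+H={7,15,23,31}


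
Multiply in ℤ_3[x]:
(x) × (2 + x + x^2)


Expand and collect like terms; reduce coefficients mod 3:
x^0: 0·2 = 0 ≡ 0 (mod 3)
x^1: 0·1 + 1·2 = 2 ≡ 2 (mod 3)
x^2: 0·1 + 1·1 = 1 ≡ 1 (mod 3)
x^3: 1·1 = 1 ≡ 1 (mod 3)
Result: 2x + x^2 + x^3

f · g = 2x + x^2 + x^3


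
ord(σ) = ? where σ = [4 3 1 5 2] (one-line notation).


Cycle decomposition: (1 4 5 2 3)
Cycle lengths: 5
Order = lcm(5) = 5

ord(σ) = 5


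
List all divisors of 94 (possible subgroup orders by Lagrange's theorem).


Lagrange's theorem: |H| divides |G|
|G| = 94
Divisors of 94: 1, 2, 47, 94

Possible subgroup orders: {1, 2, 47, 94}


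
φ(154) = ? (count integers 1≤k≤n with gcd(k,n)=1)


Factor n: 154 = 2 × 7 × 11
φ(n) = n · ∏(1 - 1/p) over distinct primes p | n
φ(154) = 154 · (1 - 1/2) · (1 - 1/7) · (1 - 1/11) = 60

φ(154) = 60


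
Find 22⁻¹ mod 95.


Use the extended Euclidean algorithm to write 1 = 22·s + 95·t; then s mod 95 is the inverse.
Euclidean algorithm:
  22 = 0·95 + 22
  95 = 4·22 + 7
  22 = 3·7 + 1
  7 = 7·1 + 0
gcd(22,95) = 1
Back-substitution gives: 22·(13) + 95·(-3) = 1
So 22⁻¹ ≡ 13 ≡ 13 (mod 95)
Check: 22 × 13 = 286 ≡ 1 (mod 95) ✓

22⁻¹ ≡ 13 (mod 95)


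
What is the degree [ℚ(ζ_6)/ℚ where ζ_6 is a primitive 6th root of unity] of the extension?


[ℚ(ζ_n):ℚ] = deg Φ_n(x) = φ(n). Here φ(6) = 2

[ℚ(ζ_6)/ℚ where ζ_6 is a primitive 6th root of unity] = 2


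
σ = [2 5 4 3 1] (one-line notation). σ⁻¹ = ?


To find σ⁻¹, swap domain and range:
σ(1) = 2 → σ⁻¹(2) = 1
σ(2) = 5 → σ⁻¹(5) = 2
σ(3) = 4 → σ⁻¹(4) = 3
σ(4) = 3 → σ⁻¹(3) = 4
σ(5) = 1 → σ⁻¹(1) = 5

σ⁻¹ = [5 1 4 3 2]


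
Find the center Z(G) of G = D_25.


Z(G) = {g ∈ G | gx = xg for all x ∈ G}
For odd n, Z(D_n) = {e}: no nontrivial rotation commutes with all reflections

Z(D_25) = {e}


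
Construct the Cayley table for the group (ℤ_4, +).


Elements: {0, 1, 2, 3}
Operation: addition mod 4
Entry (a, b) = (a + b) mod 4

Cayley table:
  | 0 | 1 | 2 | 3
0 | 0 | 1 | 2 | 3
1 | 1 | 2 | 3 | 0
2 | 2 | 3 | 0 | 1
3 | 3 | 0 | 1 | 2


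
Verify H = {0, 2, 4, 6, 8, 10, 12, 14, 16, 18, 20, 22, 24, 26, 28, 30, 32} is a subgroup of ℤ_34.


Subgroup test for H = {0, 2, 4, 6, 8, 10, 12, 14, 16, 18, 20, 22, 24, 26, 28, 30, 32} in (ℤ_34, +):
(1) 0 ∈ H? Yes
(2) Closure: for all a,b ∈ H, (a+b) mod 34 ∈ H? Yes
(3) Inverses: for all a ∈ H, -a mod 34 ∈ H? Yes

Yes, H is a subgroup of ℤ_34


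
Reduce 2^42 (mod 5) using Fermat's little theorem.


Fermat's little theorem: if p is prime and gcd(a,p)=1, then a^(p-1) ≡ 1 (mod p)
p = 5 is prime, gcd(2,5) = 1
Reduce exponent: 42 mod 4 = 2
So 2^42 ≡ 2^2 (mod 5)
2^2 mod 5 = 4

2^42 ≡ 4 (mod 5)


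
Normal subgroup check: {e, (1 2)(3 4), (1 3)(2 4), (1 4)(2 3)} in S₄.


H = {e, (1 2)(3 4), (1 3)(2 4), (1 4)(2 3)} in S₄
This is the Klein four-group V₄; it is normal in S₄ (it is a union of conjugacy classes)

Yes, normal subgroup


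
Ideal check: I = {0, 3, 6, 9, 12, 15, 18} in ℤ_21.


Check ideal conditions for I = {0, 3, 6, 9, 12, 15, 18} in ℤ_21:
(1) I is an additive subgroup? Yes
(2) For r ∈ ℤ_21 and a ∈ I: r·a ∈ I? Yes

Yes, I is an ideal of ℤ_21


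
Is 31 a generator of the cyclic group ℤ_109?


g generates ℤ_n iff gcd(g, n) = 1
gcd(31, 109) = 1
Since gcd = 1, 31 is a generator.

Yes, 31 generates ℤ_109


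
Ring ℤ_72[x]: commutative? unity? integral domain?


ℤ_72 has zero divisors (2·36 ≡ 0), and these lift to constant zero divisors in ℤ_72[x]; so not an integral domain
Commutative: Yes
Integral domain: No
Has unity: Yes

ℤ_72[x]: Commutative=Yes, Unity=Yes


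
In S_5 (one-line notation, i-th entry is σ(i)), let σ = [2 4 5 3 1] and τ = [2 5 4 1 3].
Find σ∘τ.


σ∘τ: apply τ first, then σ
1 →τ 2 →σ 4
2 →τ 5 →σ 1
3 →τ 4 →σ 3
4 →τ 1 →σ 2
5 →τ 3 →σ 5

σ∘τ = [4 1 3 2 5]


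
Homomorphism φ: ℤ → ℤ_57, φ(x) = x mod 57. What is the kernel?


Kernel = preimage of identity
ker(φ) = {x ∈ ℤ : x ≡ 0 (mod 57)} = 57ℤ = {0, ±57, ±114, ...}

ker(φ) = 57ℤ


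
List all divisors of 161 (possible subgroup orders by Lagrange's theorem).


Lagrange's theorem: |H| divides |G|
|G| = 161
Divisors of 161: 1, 7, 23, 161

Possible subgroup orders: {1, 7, 23, 161}


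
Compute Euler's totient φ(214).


Factor n: 214 = 2 × 107
φ(n) = n · ∏(1 - 1/p) over distinct primes p | n
φ(214) = 214 · (1 - 1/2) · (1 - 1/107) = 106

φ(214) = 106


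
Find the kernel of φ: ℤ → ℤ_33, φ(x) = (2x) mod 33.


Kernel = preimage of identity
ker(φ) = {x ∈ ℤ : 2x ≡ 0 (mod 33)}. gcd(2,33) = 1, so 2x ≡ 0 (mod 33) ⟺ x ≡ 0 (mod 33/1 = 33). Hence ker(φ) = 33ℤ

ker(φ) = 33ℤ


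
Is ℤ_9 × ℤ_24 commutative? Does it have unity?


Direct product ring; commutative with unity (1,1); but (1,0)·(0,1) = (0,0) gives zero divisors, so not an integral domain
Commutative: Yes
Integral domain: No
Has unity: Yes

ℤ_9 × ℤ_24: Commutative=Yes, Unity=Yes


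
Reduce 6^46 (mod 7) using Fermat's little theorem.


Fermat's little theorem: if p is prime and gcd(a,p)=1, then a^(p-1) ≡ 1 (mod p)
p = 7 is prime, gcd(6,7) = 1
Reduce exponent: 46 mod 6 = 4
So 6^46 ≡ 6^4 (mod 7)
6^4 mod 7 = 1

6^46 ≡ 1 (mod 7)


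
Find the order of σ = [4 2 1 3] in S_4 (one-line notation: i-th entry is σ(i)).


Cycle decomposition: (1 4 3)
Cycle lengths: 3
Order = lcm(3) = 3

ord(σ) = 3


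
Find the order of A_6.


|A_n| = n!/2 (even permutations)
|A_6| = 6!/2 = 720/2 = 360

|A_6| = 360


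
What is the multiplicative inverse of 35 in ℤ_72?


Use the extended Euclidean algorithm to write 1 = 35·s + 72·t; then s mod 72 is the inverse.
Euclidean algorithm:
  35 = 0·72 + 35
  72 = 2·35 + 2
  35 = 17·2 + 1
  2 = 2·1 + 0
gcd(35,72) = 1
Back-substitution gives: 35·(35) + 72·(-17) = 1
So 35⁻¹ ≡ 35 ≡ 35 (mod 72)
Check: 35 × 35 = 1225 ≡ 1 (mod 72) ✓

35⁻¹ ≡ 35 (mod 72)


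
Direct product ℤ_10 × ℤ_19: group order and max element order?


|ℤ_10 × ℤ_19| = 10 × 19 = 190
Max element order = lcm(10,19) = 190
Cyclic? Yes (gcd=1)

|ℤ_10×ℤ_19| = 190, max element order = 190


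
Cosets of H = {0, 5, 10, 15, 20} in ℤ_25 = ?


H = {0, 5, 10, 15, 20}, |H| = 5
Number of cosets = |G|/|H| = 25/5 = 5
0 + H = {0, 5, 10, 15, 20}
1 + H = {1, 6, 11, 16, 21}
2 + H = {2, 7, 12, 17, 22}
3 + H = {3, 8, 13, 18, 23}
4 + H = {4, 9, 14, 19, 24}

Cosets: 0+H={0,5,10,15,20}; 1+H={1,6,11,16,21}; 2+H={2,7,12,17,22}; 3+H={3,8,13,18,23}; 4+H={4,9,14,19,24}


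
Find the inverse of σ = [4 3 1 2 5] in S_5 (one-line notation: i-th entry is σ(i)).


To find σ⁻¹, swap domain and range:
σ(1) = 4 → σ⁻¹(4) = 1
σ(2) = 3 → σ⁻¹(3) = 2
σ(3) = 1 → σ⁻¹(1) = 3
σ(4) = 2 → σ⁻¹(2) = 4
σ(5) = 5 → σ⁻¹(5) = 5

σ⁻¹ = [3 4 2 1 5]


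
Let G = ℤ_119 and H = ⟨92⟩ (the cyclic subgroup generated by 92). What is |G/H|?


|⟨92⟩| = n / gcd(92, 119) = 119 / 1 = 119
H is normal (ℤ_119 is abelian).
|G/H| = |G| / |H| = 119 / 119 = 1

|G/H| = 1


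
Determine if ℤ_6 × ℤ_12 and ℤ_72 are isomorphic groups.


Comparing ℤ_6 × ℤ_12 and ℤ_72:
gcd(6,12) = 6 ≠ 1. Max element order in ℤ_6×ℤ_12 is lcm(6,12) = 12 < 72, so it has no element of order 72

No, ℤ_6 × ℤ_12 ≇ ℤ_72


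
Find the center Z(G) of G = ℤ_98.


Z(G) = {g ∈ G | gx = xg for all x ∈ G}
ℤ_98 is abelian, so Z(G) = G

Z(ℤ_98) = ℤ_98


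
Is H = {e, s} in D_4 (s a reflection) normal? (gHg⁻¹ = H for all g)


H = {e, s} in D_4 (s a reflection)
r·s·r⁻¹ = sr⁻² ≠ s for n ≥ 3, so {e, s} is not closed under conjugation

No, not a normal subgroup


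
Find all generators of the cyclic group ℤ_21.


g generates ℤ_n iff gcd(g,n) = 1
Prime factors of 21: 3, 7
Generators are g ∈ {1,...,20} not divisible by any of these primes.
Generators: {1, 2, 4, 5, 8, 10, 11, 13, 16, 17, 19, 20}
Number of generators = φ(21) = 12

Generators of ℤ_21 = {1, 2, 4, 5, 8, 10, 11, 13, 16, 17, 19, 20}


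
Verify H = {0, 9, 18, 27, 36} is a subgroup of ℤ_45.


Subgroup test for H = {0, 9, 18, 27, 36} in (ℤ_45, +):
(1) 0 ∈ H? Yes
(2) Closure: for all a,b ∈ H, (a+b) mod 45 ∈ H? Yes
(3) Inverses: for all a ∈ H, -a mod 45 ∈ H? Yes

Yes, H is a subgroup of ℤ_45


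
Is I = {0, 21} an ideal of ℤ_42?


Check ideal conditions for I = {0, 21} in ℤ_42:
(1) I is an additive subgroup? Yes
(2) For r ∈ ℤ_42 and a ∈ I: r·a ∈ I? Yes

Yes, I is an ideal of ℤ_42


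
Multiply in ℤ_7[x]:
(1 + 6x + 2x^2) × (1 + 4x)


Expand and collect like terms; reduce coefficients mod 7:
x^0: 1·1 = 1 ≡ 1 (mod 7)
x^1: 1·4 + 6·1 = 10 ≡ 3 (mod 7)
x^2: 6·4 + 2·1 = 26 ≡ 5 (mod 7)
x^3: 2·4 = 8 ≡ 1 (mod 7)
Result: 1 + 3x + 5x^2 + x^3

f · g = 1 + 3x + 5x^2 + x^3


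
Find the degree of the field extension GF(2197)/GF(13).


GF(2197) = GF(13^3), so the extension degree is 3

[GF(2197)/GF(13)] = 3


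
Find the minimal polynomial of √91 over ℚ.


√91 satisfies x² - 91 = 0, irreducible over ℚ since 91 is squarefree

Minimal polynomial: x² - 91


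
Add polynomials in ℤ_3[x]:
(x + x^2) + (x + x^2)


Add coefficients mod 3:
x^0: 0 + 0 = 0 (mod 3)
x^1: 1 + 1 = 2 (mod 3)
x^2: 1 + 1 = 2 (mod 3)
Result: 2x + 2x^2

f + g = 2x + 2x^2


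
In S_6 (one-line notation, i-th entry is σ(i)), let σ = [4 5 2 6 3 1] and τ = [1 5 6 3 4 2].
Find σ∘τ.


σ∘τ: apply τ first, then σ
1 →τ 1 →σ 4
2 →τ 5 →σ 3
3 →τ 6 →σ 1
4 →τ 3 →σ 2
5 →τ 4 →σ 6
6 →τ 2 →σ 5

σ∘τ = [4 3 1 2 6 5]


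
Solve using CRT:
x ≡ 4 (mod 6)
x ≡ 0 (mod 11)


m₁ = 6, m₂ = 11, gcd = 1, so CRT applies. M = m₁·m₂ = 66
Let M₁ = M/m₁ = 11, M₂ = M/m₂ = 6
Find y₁ ≡ M₁⁻¹ (mod m₁): 11⁻¹ ≡ 5 (mod 6)
Find y₂ ≡ M₂⁻¹ (mod m₂): 6⁻¹ ≡ 2 (mod 11)
x = a₁·M₁·y₁ + a₂·M₂·y₂ = 4·11·5 + 0·6·2 = 220
Reduce mod 66: x ≡ 22
Check: 22 mod 6 = 4 ✓, 22 mod 11 = 0 ✓

x ≡ 22 (mod 66)


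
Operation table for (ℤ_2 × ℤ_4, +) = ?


Elements: {(0,0), (0,1), (0,2), (0,3), (1,0), (1,1), (1,2), (1,3)}
Operation: componentwise addition mod (2, 4)
Entry (a, b) = ((a₁+b₁) mod 2, (a₂+b₂) mod 4)

Cayley table:
      | (0,0) | (0,1) | (0,2) | (0,3) | (1,0) | (1,1) | (1,2) | (1,3)
(0,0) | (0,0) | (0,1) | (0,2) | (0,3) | (1,0) | (1,1) | (1,2) | (1,3)
(0,1) | (0,1) | (0,2) | (0,3) | (0,0) | (1,1) | (1,2) | (1,3) | (1,0)
(0,2) | (0,2) | (0,3) | (0,0) | (0,1) | (1,2) | (1,3) | (1,0) | (1,1)
(0,3) | (0,3) | (0,0) | (0,1) | (0,2) | (1,3) | (1,0) | (1,1) | (1,2)
(1,0) | (1,0) | (1,1) | (1,2) | (1,3) | (0,0) | (0,1) | (0,2) | (0,3)
(1,1) | (1,1) | (1,2) | (1,3) | (1,0) | (0,1) | (0,2) | (0,3) | (0,0)
(1,2) | (1,2) | (1,3) | (1,0) | (1,1) | (0,2) | (0,3) | (0,0) | (0,1)
(1,3) | (1,3) | (1,0) | (1,1) | (1,2) | (0,3) | (0,0) | (0,1) | (0,2)


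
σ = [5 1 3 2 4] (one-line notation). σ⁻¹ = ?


To find σ⁻¹, swap domain and range:
σ(1) = 5 → σ⁻¹(5) = 1
σ(2) = 1 → σ⁻¹(1) = 2
σ(3) = 3 → σ⁻¹(3) = 3
σ(4) = 2 → σ⁻¹(2) = 4
σ(5) = 4 → σ⁻¹(4) = 5

σ⁻¹ = [2 4 3 5 1]


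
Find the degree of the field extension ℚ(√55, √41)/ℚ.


[ℚ(√55,√41):ℚ] = [ℚ(√55,√41):ℚ(√55)]·[ℚ(√55):ℚ] = 2·2 = 4

[ℚ(√55, √41)/ℚ] = 4


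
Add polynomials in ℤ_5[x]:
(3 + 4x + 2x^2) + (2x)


Add coefficients mod 5:
x^0: 3 + 0 = 3 (mod 5)
x^1: 4 + 2 = 1 (mod 5)
x^2: 2 + 0 = 2 (mod 5)
Result: 3 + x + 2x^2

f + g = 3 + x + 2x^2


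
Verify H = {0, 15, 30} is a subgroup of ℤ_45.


Subgroup test for H = {0, 15, 30} in (ℤ_45, +):
(1) 0 ∈ H? Yes
(2) Closure: for all a,b ∈ H, (a+b) mod 45 ∈ H? Yes
(3) Inverses: for all a ∈ H, -a mod 45 ∈ H? Yes

Yes, H is a subgroup of ℤ_45


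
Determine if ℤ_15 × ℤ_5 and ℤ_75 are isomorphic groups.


Comparing ℤ_15 × ℤ_5 and ℤ_75:
gcd(15,5) = 5 ≠ 1. Max element order in ℤ_15×ℤ_5 is lcm(15,5) = 15 < 75, so it has no element of order 75

No, ℤ_15 × ℤ_5 ≇ ℤ_75


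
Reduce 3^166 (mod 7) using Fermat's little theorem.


Fermat's little theorem: if p is prime and gcd(a,p)=1, then a^(p-1) ≡ 1 (mod p)
p = 7 is prime, gcd(3,7) = 1
Reduce exponent: 166 mod 6 = 4
So 3^166 ≡ 3^4 (mod 7)
3^4 mod 7 = 4

3^166 ≡ 4 (mod 7)


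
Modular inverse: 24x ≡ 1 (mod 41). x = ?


Use the extended Euclidean algorithm to write 1 = 24·s + 41·t; then s mod 41 is the inverse.
Euclidean algorithm:
  24 = 0·41 + 24
  41 = 1·24 + 17
  24 = 1·17 + 7
  17 = 2·7 + 3
  7 = 2·3 + 1
  3 = 3·1 + 0
gcd(24,41) = 1
Back-substitution gives: 24·(12) + 41·(-7) = 1
So 24⁻¹ ≡ 12 ≡ 12 (mod 41)
Check: 24 × 12 = 288 ≡ 1 (mod 41) ✓

24⁻¹ ≡ 12 (mod 41)


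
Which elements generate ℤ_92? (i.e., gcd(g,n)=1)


g generates ℤ_n iff gcd(g,n) = 1
Prime factors of 92: 2, 23
Generators are g ∈ {1,...,91} not divisible by any of these primes.
Generators: {1, 3, 5, 7, 9, 11, 13, 15, 17, 19, 21, 25, 27, 29, 31, 33, 35, 37, 39, 41, 43, 45, 47, 49, 51, 53, 55, 57, 59, 61, 63, 65, 67, 71, 73, 75, 77, 79, 81, 83, 85, 87, 89, 91}
Number of generators = φ(92) = 44

Generators of ℤ_92 = {1, 3, 5, 7, 9, 11, 13, 15, 17, 19, 21, 25, 27, 29, 31, 33, 35, 37, 39, 41, 43, 45, 47, 49, 51, 53, 55, 57, 59, 61, 63, 65, 67, 71, 73, 75, 77, 79, 81, 83, 85, 87, 89, 91}


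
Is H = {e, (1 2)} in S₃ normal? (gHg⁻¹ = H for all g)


H = {e, (1 2)} in S₃
(1 3)(1 2)(1 3)⁻¹ = (2 3) ∉ {e, (1 2)}, so it is not normal

No, not a normal subgroup


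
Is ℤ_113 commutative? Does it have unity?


ℤ_113 is a commutative ring with unity 1; 113 is prime, so ℤ_113 is a field (hence an integral domain)
Commutative: Yes
Integral domain: Yes
Has unity: Yes

ℤ_113: Commutative=Yes, Unity=Yes


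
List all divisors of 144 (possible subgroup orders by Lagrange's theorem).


Lagrange's theorem: |H| divides |G|
|G| = 144
Divisors of 144: 1, 2, 3, 4, 6, 8, 9, 12, 16, 18, 24, 36, 48, 72, 144

Possible subgroup orders: {1, 2, 3, 4, 6, 8, 9, 12, 16, 18, 24, 36, 48, 72, 144}


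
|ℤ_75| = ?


ℤ_n has n elements.

|ℤ_75| = 75


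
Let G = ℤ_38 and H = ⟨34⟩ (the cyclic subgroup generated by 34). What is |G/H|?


|⟨34⟩| = n / gcd(34, 38) = 38 / 2 = 19
H is normal (ℤ_38 is abelian).
|G/H| = |G| / |H| = 38 / 19 = 2

|G/H| = 2


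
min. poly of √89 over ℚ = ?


√89 satisfies x² - 89 = 0, irreducible over ℚ since 89 is squarefree

Minimal polynomial: x² - 89


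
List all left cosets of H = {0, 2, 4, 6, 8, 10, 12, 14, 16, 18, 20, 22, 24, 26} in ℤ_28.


H = {0, 2, 4, 6, 8, 10, 12, 14, 16, 18, 20, 22, 24, 26}, |H| = 14
Number of cosets = |G|/|H| = 28/14 = 2
0 + H = {0, 2, 4, 6, 8, 10, 12, 14, 16, 18, 20, 22, 24, 26}
1 + H = {1, 3, 5, 7, 9, 11, 13, 15, 17, 19, 21, 23, 25, 27}

Cosets: 0+H={0,2,4,6,8,10,12,14,16,18,20,22,24,26}; 1+H={1,3,5,7,9,11,13,15,17,19,21,23,25,27}


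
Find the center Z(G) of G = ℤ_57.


Z(G) = {g ∈ G | gx = xg for all x ∈ G}
ℤ_57 is abelian, so Z(G) = G

Z(ℤ_57) = ℤ_57


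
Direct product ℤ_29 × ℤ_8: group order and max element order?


|ℤ_29 × ℤ_8| = 29 × 8 = 232
Max element order = lcm(29,8) = 232
Cyclic? Yes (gcd=1)

|ℤ_29×ℤ_8| = 232, max element order = 232


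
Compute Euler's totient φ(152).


Factor n: 152 = 2^3 × 19
φ(n) = n · ∏(1 - 1/p) over distinct primes p | n
φ(152) = 152 · (1 - 1/2) · (1 - 1/19) = 72

φ(152) = 72


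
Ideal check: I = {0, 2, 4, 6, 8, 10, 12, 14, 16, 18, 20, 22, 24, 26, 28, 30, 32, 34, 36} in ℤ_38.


Check ideal conditions for I = {0, 2, 4, 6, 8, 10, 12, 14, 16, 18, 20, 22, 24, 26, 28, 30, 32, 34, 36} in ℤ_38:
(1) I is an additive subgroup? Yes
(2) For r ∈ ℤ_38 and a ∈ I: r·a ∈ I? Yes

Yes, I is an ideal of ℤ_38


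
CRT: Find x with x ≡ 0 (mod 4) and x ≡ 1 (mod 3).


m₁ = 4, m₂ = 3, gcd = 1, so CRT applies. M = m₁·m₂ = 12
Let M₁ = M/m₁ = 3, M₂ = M/m₂ = 4
Find y₁ ≡ M₁⁻¹ (mod m₁): 3⁻¹ ≡ 3 (mod 4)
Find y₂ ≡ M₂⁻¹ (mod m₂): 4⁻¹ ≡ 1 (mod 3)
x = a₁·M₁·y₁ + a₂·M₂·y₂ = 0·3·3 + 1·4·1 = 4
Reduce mod 12: x ≡ 4
Check: 4 mod 4 = 0 ✓, 4 mod 3 = 1 ✓

x ≡ 4 (mod 12)


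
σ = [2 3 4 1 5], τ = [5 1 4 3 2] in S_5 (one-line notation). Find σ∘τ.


σ∘τ: apply τ first, then σ
1 →τ 5 →σ 5
2 →τ 1 →σ 2
3 →τ 4 →σ 1
4 →τ 3 →σ 4
5 →τ 2 →σ 3

σ∘τ = [5 2 1 4 3]


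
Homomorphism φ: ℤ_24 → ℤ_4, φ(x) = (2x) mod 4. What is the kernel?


Kernel = preimage of identity
ker(φ) = {x ∈ ℤ_24 : 2x ≡ 0 (mod 4)}. Since 4 | 24, φ is well-defined. The kernel is the cyclic subgroup ⟨2⟩ of ℤ_24 (order 12), i.e. {0, 2, 4, 6, 8, 10, 12, 14, 16, 18, 20, 22}

ker(φ) = {0, 2, 4, 6, 8, 10, 12, 14, 16, 18, 20, 22}


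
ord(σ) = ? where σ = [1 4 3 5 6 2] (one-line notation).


Cycle decomposition: (2 4 5 6)
Cycle lengths: 4
Order = lcm(4) = 4

ord(σ) = 4


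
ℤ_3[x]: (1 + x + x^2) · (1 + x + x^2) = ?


Expand and collect like terms; reduce coefficients mod 3:
x^0: 1·1 = 1 ≡ 1 (mod 3)
x^1: 1·1 + 1·1 = 2 ≡ 2 (mod 3)
x^2: 1·1 + 1·1 + 1·1 = 3 ≡ 0 (mod 3)
x^3: 1·1 + 1·1 = 2 ≡ 2 (mod 3)
x^4: 1·1 = 1 ≡ 1 (mod 3)
Result: 1 + 2x + 2x^3 + x^4

f · g = 1 + 2x + 2x^3 + x^4


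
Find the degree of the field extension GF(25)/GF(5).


GF(25) = GF(5^2), so the extension degree is 2

[GF(25)/GF(5)] = 2


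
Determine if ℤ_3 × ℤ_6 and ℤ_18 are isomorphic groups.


Comparing ℤ_3 × ℤ_6 and ℤ_18:
gcd(3,6) = 3 ≠ 1. Max element order in ℤ_3×ℤ_6 is lcm(3,6) = 6 < 18, so it has no element of order 18

No, ℤ_3 × ℤ_6 ≇ ℤ_18


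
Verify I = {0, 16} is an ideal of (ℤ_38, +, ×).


Check ideal conditions for I = {0, 16} in ℤ_38:
(1) I is an additive subgroup? No
(2) For r ∈ ℤ_38 and a ∈ I: r·a ∈ I? No  [counterexample: r=2, a=16, r·a mod 38 = 32 ∉ I]

No, I is not an ideal of ℤ_38


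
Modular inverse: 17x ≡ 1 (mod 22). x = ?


Use the extended Euclidean algorithm to write 1 = 17·s + 22·t; then s mod 22 is the inverse.
Euclidean algorithm:
  17 = 0·22 + 17
  22 = 1·17 + 5
  17 = 3·5 + 2
  5 = 2·2 + 1
  2 = 2·1 + 0
gcd(17,22) = 1
Back-substitution gives: 17·(-9) + 22·(7) = 1
So 17⁻¹ ≡ -9 ≡ 13 (mod 22)
Check: 17 × 13 = 221 ≡ 1 (mod 22) ✓

17⁻¹ ≡ 13 (mod 22)


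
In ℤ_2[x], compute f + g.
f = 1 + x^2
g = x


Add coefficients mod 2:
x^0: 1 + 0 = 1 (mod 2)
x^1: 0 + 1 = 1 (mod 2)
x^2: 1 + 0 = 1 (mod 2)
Result: 1 + x + x^2

f + g = 1 + x + x^2


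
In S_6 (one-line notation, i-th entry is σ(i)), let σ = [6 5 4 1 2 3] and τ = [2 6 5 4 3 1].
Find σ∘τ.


σ∘τ: apply τ first, then σ
1 →τ 2 →σ 5
2 →τ 6 →σ 3
3 →τ 5 →σ 2
4 →τ 4 →σ 1
5 →τ 3 →σ 4
6 →τ 1 →σ 6

σ∘τ = [5 3 2 1 4 6]


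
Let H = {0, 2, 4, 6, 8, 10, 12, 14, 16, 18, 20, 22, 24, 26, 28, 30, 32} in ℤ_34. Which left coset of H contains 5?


5 + H = {5 + h (mod 34) : h ∈ H}
5+0=5, 5+2=7, 5+4=9, 5+6=11, 5+8=13, 5+10=15, 5+12=17, 5+14=19, 5+16=21, 5+18=23, 5+20=25, 5+22=27, 5+24=29, 5+26=31, 5+28=33, 5+30=1, 5+32=3
5 + H = {1, 3, 5, 7, 9, 11, 13, 15, 17, 19, 21, 23, 25, 27, 29, 31, 33} = 1 + H

5 + H = {1, 3, 5, 7, 9, 11, 13, 15, 17, 19, 21, 23, 25, 27, 29, 31, 33}


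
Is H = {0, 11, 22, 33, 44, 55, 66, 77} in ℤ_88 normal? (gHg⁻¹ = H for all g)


H = {0, 11, 22, 33, 44, 55, 66, 77} in ℤ_88
ℤ_88 is abelian; every subgroup of an abelian group is normal

Yes, normal subgroup


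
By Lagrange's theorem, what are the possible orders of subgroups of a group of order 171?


Lagrange's theorem: |H| divides |G|
|G| = 171
Divisors of 171: 1, 3, 9, 19, 57, 171

Possible subgroup orders: {1, 3, 9, 19, 57, 171}


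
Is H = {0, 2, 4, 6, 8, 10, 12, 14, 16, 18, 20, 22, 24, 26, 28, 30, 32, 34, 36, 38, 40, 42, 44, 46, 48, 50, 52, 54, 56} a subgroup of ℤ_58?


Subgroup test for H = {0, 2, 4, 6, 8, 10, 12, 14, 16, 18, 20, 22, 24, 26, 28, 30, 32, 34, 36, 38, 40, 42, 44, 46, 48, 50, 52, 54, 56} in (ℤ_58, +):
(1) 0 ∈ H? Yes
(2) Closure: for all a,b ∈ H, (a+b) mod 58 ∈ H? Yes
(3) Inverses: for all a ∈ H, -a mod 58 ∈ H? Yes

Yes, H is a subgroup of ℤ_58


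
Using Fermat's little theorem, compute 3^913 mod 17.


Fermat's little theorem: if p is prime and gcd(a,p)=1, then a^(p-1) ≡ 1 (mod p)
p = 17 is prime, gcd(3,17) = 1
Reduce exponent: 913 mod 16 = 1
So 3^913 ≡ 3^1 (mod 17)
3^1 mod 17 = 3

3^913 ≡ 3 (mod 17)


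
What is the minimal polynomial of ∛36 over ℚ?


∛36 satisfies x³ - 36 = 0, irreducible over ℚ (no rational root; 36 is not a perfect cube)

Minimal polynomial: x³ - 36


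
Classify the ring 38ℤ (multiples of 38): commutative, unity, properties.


38ℤ is a commutative ring under +,× but has no multiplicative identity (1 ∉ 38ℤ); it has no zero divisors, but without unity it is not an integral domain
Commutative: Yes
Integral domain: No
Has unity: No

38ℤ (multiples of 38): Commutative=Yes, Unity=No


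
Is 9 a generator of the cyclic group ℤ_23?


g generates ℤ_n iff gcd(g, n) = 1
gcd(9, 23) = 1
Since gcd = 1, 9 is a generator.

Yes, 9 generates ℤ_23


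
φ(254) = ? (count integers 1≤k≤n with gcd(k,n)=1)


Factor n: 254 = 2 × 127
φ(n) = n · ∏(1 - 1/p) over distinct primes p | n
φ(254) = 254 · (1 - 1/2) · (1 - 1/127) = 126

φ(254) = 126


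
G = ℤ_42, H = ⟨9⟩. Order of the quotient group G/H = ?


|⟨9⟩| = n / gcd(9, 42) = 42 / 3 = 14
H is normal (ℤ_42 is abelian).
|G/H| = |G| / |H| = 42 / 14 = 3

|G/H| = 3


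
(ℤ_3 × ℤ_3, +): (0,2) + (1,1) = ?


Operation: componentwise addition mod (3, 3)
(0,2) + (1,1) = ((a₁+b₁) mod 3, (a₂+b₂) mod 3) with a = (0,2), b = (1,1)

(0,2) + (1,1) = (1,0)


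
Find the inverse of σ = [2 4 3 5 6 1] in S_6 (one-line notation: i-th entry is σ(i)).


To find σ⁻¹, swap domain and range:
σ(1) = 2 → σ⁻¹(2) = 1
σ(2) = 4 → σ⁻¹(4) = 2
σ(3) = 3 → σ⁻¹(3) = 3
σ(4) = 5 → σ⁻¹(5) = 4
σ(5) = 6 → σ⁻¹(6) = 5
σ(6) = 1 → σ⁻¹(1) = 6

σ⁻¹ = [6 1 3 2 4 5]


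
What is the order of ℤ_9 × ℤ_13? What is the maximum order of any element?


|ℤ_9 × ℤ_13| = 9 × 13 = 117
Max element order = lcm(9,13) = 117
Cyclic? Yes (gcd=1)

|ℤ_9×ℤ_13| = 117, max element order = 117


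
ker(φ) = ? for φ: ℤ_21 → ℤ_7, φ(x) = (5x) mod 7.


Kernel = preimage of identity
ker(φ) = {x ∈ ℤ_21 : 5x ≡ 0 (mod 7)}. Since 7 | 21, φ is well-defined. The kernel is the cyclic subgroup ⟨7⟩ of ℤ_21 (order 3), i.e. {0, 7, 14}

ker(φ) = {0, 7, 14}


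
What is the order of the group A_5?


|A_n| = n!/2 (even permutations)
|A_5| = 5!/2 = 120/2 = 60

|A_5| = 60


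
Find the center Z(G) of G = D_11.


Z(G) = {g ∈ G | gx = xg for all x ∈ G}
For odd n, Z(D_n) = {e}: no nontrivial rotation commutes with all reflections

Z(D_11) = {e}


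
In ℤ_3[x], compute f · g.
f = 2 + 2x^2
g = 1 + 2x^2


Expand and collect like terms; reduce coefficients mod 3:
x^0: 2·1 = 2 ≡ 2 (mod 3)
x^1: 2·0 + 0·1 = 0 ≡ 0 (mod 3)
x^2: 2·2 + 0·0 + 2·1 = 6 ≡ 0 (mod 3)
x^3: 0·2 + 2·0 = 0 ≡ 0 (mod 3)
x^4: 2·2 = 4 ≡ 1 (mod 3)
Result: 2 + x^4

f · g = 2 + x^4


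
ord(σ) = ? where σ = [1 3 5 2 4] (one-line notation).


Cycle decomposition: (2 3 5 4)
Cycle lengths: 4
Order = lcm(4) = 4

ord(σ) = 4


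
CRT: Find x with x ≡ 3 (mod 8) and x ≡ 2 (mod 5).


m₁ = 8, m₂ = 5, gcd = 1, so CRT applies. M = m₁·m₂ = 40
Let M₁ = M/m₁ = 5, M₂ = M/m₂ = 8
Find y₁ ≡ M₁⁻¹ (mod m₁): 5⁻¹ ≡ 5 (mod 8)
Find y₂ ≡ M₂⁻¹ (mod m₂): 8⁻¹ ≡ 2 (mod 5)
x = a₁·M₁·y₁ + a₂·M₂·y₂ = 3·5·5 + 2·8·2 = 107
Reduce mod 40: x ≡ 27
Check: 27 mod 8 = 3 ✓, 27 mod 5 = 2 ✓

x ≡ 27 (mod 40)


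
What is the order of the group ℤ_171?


ℤ_n has n elements.

|ℤ_171| = 171


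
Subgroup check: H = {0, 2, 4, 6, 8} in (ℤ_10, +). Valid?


Subgroup test for H = {0, 2, 4, 6, 8} in (ℤ_10, +):
(1) 0 ∈ H? Yes
(2) Closure: for all a,b ∈ H, (a+b) mod 10 ∈ H? Yes
(3) Inverses: for all a ∈ H, -a mod 10 ∈ H? Yes

Yes, H is a subgroup of ℤ_10


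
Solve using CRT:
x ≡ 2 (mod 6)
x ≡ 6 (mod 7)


m₁ = 6, m₂ = 7, gcd = 1, so CRT applies. M = m₁·m₂ = 42
Let M₁ = M/m₁ = 7, M₂ = M/m₂ = 6
Find y₁ ≡ M₁⁻¹ (mod m₁): 7⁻¹ ≡ 1 (mod 6)
Find y₂ ≡ M₂⁻¹ (mod m₂): 6⁻¹ ≡ 6 (mod 7)
x = a₁·M₁·y₁ + a₂·M₂·y₂ = 2·7·1 + 6·6·6 = 230
Reduce mod 42: x ≡ 20
Check: 20 mod 6 = 2 ✓, 20 mod 7 = 6 ✓

x ≡ 20 (mod 42)


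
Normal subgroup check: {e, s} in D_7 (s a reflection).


H = {e, s} in D_7 (s a reflection)
r·s·r⁻¹ = sr⁻² ≠ s for n ≥ 3, so {e, s} is not closed under conjugation

No, not a normal subgroup


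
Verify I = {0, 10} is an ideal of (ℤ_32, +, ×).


Check ideal conditions for I = {0, 10} in ℤ_32:
(1) I is an additive subgroup? No
(2) For r ∈ ℤ_32 and a ∈ I: r·a ∈ I? No  [counterexample: r=2, a=10, r·a mod 32 = 20 ∉ I]

No, I is not an ideal of ℤ_32
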